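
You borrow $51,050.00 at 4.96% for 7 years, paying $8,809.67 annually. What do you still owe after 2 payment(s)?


Formula: Balance = PV*(1+r)^k - PMT*((1+r)^k - 1)/r
Growth: (1 + 0.0496)^2 = 1.10166
Accumulated factor: ((1+r)^k - 1)/r = 2.0496
Balance = $51,050.00 * 1.10166 - $8,809.67 * 2.0496
Balance = $38,183.45

$38,183.45


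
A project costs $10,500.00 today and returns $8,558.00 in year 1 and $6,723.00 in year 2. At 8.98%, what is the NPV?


Formula: NPV = C0 + C1/(1+r) + C2/(1+r)^2
Discount C1: $8,558.00 / (1 + 0.0898) = $7,852.82
Discount C2: $6,723.00 / (1 + 0.0898)^2 = $5,660.69
NPV = -$10,500.00 + $7,852.82 + $5,660.69 = $3,013.51

$3,013.51


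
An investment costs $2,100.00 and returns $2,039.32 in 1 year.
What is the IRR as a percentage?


Formula: IRR = C1/C0 - 1
Substituting: IRR = $2,039.32 / $2,100.00 - 1
Ratio: 0.971105 - 1 = -0.028895
IRR = -2.8895%

-2.8895%


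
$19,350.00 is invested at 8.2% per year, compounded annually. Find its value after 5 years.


Formula: FV = P * (1 + r)^n
Substituting: FV = $19,350.00 * (1 + 0.082)^5
Growth factor: (1.082)^5 = 1.482983
FV = $19,350.00 * 1.482983 = $28,695.73

$28,695.73


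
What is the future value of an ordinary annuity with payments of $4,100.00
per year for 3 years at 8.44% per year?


Formula: FV = PMT * ((1+r)^n - 1) / r
Growth factor: (1 + 0.0844)^3 = 1.275171
Numerator: 1.275171 - 1 = 0.275171
FV = $4,100.00 * 0.275171 / 0.0844 = $13,367.33

$13,367.33


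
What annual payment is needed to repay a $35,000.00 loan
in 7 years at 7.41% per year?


Formula: PMT = PV * r / (1 - (1+r)^(-n))
Denominator: 1 - (1 + 0.0741)^(-7) = 0.393701
Numerator: $35,000.00 * 0.0741 = 2593.5
PMT = 2593.5 / 0.393701 = $6,587.49

$6,587.49


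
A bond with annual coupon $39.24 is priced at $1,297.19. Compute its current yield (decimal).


Formula: Current yield = annual coupon / price
Substituting: CY = $39.24 / $1,297.19
CY = 0.03025

0.03025


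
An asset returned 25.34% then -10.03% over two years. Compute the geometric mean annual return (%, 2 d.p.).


Formula: Geometric mean = ((1+r1)*(1+r2))^(1/2) - 1
Product: (1 + 0.2534) * (1 + -0.1003) = 1.2534 * 0.8997 = 1.127684
Square root: 1.127684^0.5 = 1.061925
Geometric mean = 1.061925 - 1 = 0.061925
As percentage: 6.19%

6.19%


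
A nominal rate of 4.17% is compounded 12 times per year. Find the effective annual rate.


Formula: EAR = (1 + r/m)^m - 1
Period rate: r/m = 0.0417 / 12 = 0.003475
Compounding: (1 + 0.003475)^12 = 1.042506
EAR = 1.042506 - 1 = 0.042506

0.042506


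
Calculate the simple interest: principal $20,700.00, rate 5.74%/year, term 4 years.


Formula: I = P * r * t
Substituting: I = $20,700.00 * 0.0574 * 4
Step: I = $20,700.00 * 0.2296
I = $4,752.72

$4,752.72


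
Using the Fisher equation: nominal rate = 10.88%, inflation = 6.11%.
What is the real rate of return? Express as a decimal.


Formula: (1 + r_real) = (1 + r_nom) / (1 + inflation)
Substituting: (1 + r_real) = 1.1088 / 1.0611
(1 + r_real) = 1.044953
r_real = 1.044953 - 1 = 0.044953

0.044953


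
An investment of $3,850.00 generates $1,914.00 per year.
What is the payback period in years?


Formula: Payback = investment / annual cash flow
Substituting: Payback = $3,850.00 / $1,914.00
Payback = 2.0115 years

2.0115 years


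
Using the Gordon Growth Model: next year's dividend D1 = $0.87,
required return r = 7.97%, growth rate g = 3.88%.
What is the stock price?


Formula: P = D1 / (r - g)
Spread: r - g = 0.0797 - 0.0388 = 0.0409
Substituting: P = $0.87 / 0.0409
P = $21.27

$21.27


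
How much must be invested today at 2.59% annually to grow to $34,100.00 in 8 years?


Formula: PV = FV / (1 + r)^n
Substituting: PV = $34,100.00 / (1 + 0.0259)^8
Discount factor: (1.0259)^8 = 1.226988
PV = $34,100.00 / 1.226988 = $27,791.64

$27,791.64


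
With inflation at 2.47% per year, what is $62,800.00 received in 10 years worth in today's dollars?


Formula: Real value = nominal / (1 + inflation)^years
Price level: (1 + 0.0247)^10 = 1.276343
Real value = $62,800.00 / 1.276343 = $49,203.08

$49,203.08


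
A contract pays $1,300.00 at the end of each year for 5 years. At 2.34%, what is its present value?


Formula: PV = PMT * (1 - (1+r)^(-n)) / r
Discount factor: (1 + 0.0234)^(-5) = 0.890785
Bracket: 1 - 0.890785 = 0.109215
PV = $1,300.00 * 0.109215 / 0.0234 = $6,067.50

$6,067.50


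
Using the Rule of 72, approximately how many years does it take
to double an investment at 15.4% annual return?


Formula: Years ≈ 72 / r
Substituting: Years ≈ 72 / 15.4
Years ≈ 4.7

4.7 years


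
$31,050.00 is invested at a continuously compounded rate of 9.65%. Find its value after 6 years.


Formula: FV = P * e^(r*t)
Exponent: r*t = 0.0965 * 6 = 0.579
e^(0.579) = 1.784253
FV = $31,050.00 * 1.784253 = $55,401.06

$55,401.06


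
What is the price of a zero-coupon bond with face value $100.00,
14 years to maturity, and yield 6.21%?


Formula: Price = FV / (1 + r)^n
Substituting: Price = $100.00 / (1 + 0.0621)^14
Discount factor: (1.0621)^14 = 2.324426
Price = $100.00 / 2.324426 = $43.02

$43.02


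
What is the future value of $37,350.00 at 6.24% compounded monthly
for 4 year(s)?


Formula: FV = P * (1 + r/m)^(m*t)
Period rate: r/m = 0.0624 / 12 = 0.0052
Total periods: m*t = 12 * 4 = 48
Growth factor: (1 + 0.0052)^48 = 1.282682
FV = $37,350.00 * 1.282682 = $47,908.18

$47,908.18


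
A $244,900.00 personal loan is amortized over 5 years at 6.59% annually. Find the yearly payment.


Formula: PMT = PV * r / (1 - (1+r)^(-n))
Denominator: 1 - (1 + 0.0659)^(-5) = 0.273195
Numerator: $244,900.00 * 0.0659 = 16138.91
PMT = 16138.91 / 0.273195 = $59,074.61

$59,074.61


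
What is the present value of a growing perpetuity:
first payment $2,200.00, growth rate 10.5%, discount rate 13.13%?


Formula: PV = C / (r - g)
Spread: r - g = 0.1313 - 0.105 = 0.0263
Substituting: PV = $2,200.00 / 0.0263
PV = $83,650.19

$83,650.19


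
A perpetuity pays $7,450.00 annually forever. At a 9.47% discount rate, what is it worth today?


Formula: PV = C / r
Substituting: PV = $7,450.00 / 0.0947
PV = $78,669.48

$78,669.48


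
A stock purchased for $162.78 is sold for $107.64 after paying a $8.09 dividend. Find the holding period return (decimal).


Formula: HPR = (P1 - P0 + D) / P0
Gain: $107.64 - $162.78 + $8.09 = -$47.05
HPR = -$47.05 / $162.78 = -0.289

-0.289


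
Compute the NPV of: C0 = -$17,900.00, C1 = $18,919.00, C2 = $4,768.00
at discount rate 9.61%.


Formula: NPV = C0 + C1/(1+r) + C2/(1+r)^2
Discount C1: $18,919.00 / (1 + 0.0961) = $17,260.29
Discount C2: $4,768.00 / (1 + 0.0961)^2 = $3,968.59
NPV = -$17,900.00 + $17,260.29 + $3,968.59 = $3,328.87

$3,328.87


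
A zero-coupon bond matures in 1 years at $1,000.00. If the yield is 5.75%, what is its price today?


Formula: Price = FV / (1 + r)^n
Substituting: Price = $1,000.00 / (1 + 0.0575)^1
Discount factor: (1.0575)^1 = 1.0575
Price = $1,000.00 / 1.0575 = $945.63

$945.63


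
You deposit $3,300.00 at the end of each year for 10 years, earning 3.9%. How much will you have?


Formula: FV = PMT * ((1+r)^n - 1) / r
Growth factor: (1 + 0.039)^10 = 1.466073
Numerator: 1.466073 - 1 = 0.466073
FV = $3,300.00 * 0.466073 / 0.039 = $39,436.91

$39,436.91


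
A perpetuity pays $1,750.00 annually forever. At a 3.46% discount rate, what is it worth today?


Formula: PV = C / r
Substituting: PV = $1,750.00 / 0.0346
PV = $50,578.03

$50,578.03


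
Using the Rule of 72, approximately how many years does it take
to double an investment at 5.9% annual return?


Formula: Years ≈ 72 / r
Substituting: Years ≈ 72 / 5.9
Years ≈ 12.2

12.2 years


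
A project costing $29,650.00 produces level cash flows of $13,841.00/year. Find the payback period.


Formula: Payback = investment / annual cash flow
Substituting: Payback = $29,650.00 / $13,841.00
Payback = 2.1422 years

2.1422 years


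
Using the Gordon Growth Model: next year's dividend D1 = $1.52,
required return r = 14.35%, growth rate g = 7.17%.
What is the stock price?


Formula: P = D1 / (r - g)
Spread: r - g = 0.1435 - 0.0717 = 0.0718
Substituting: P = $1.52 / 0.0718
P = $21.17

$21.17


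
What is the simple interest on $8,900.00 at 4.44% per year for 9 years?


Formula: I = P * r * t
Substituting: I = $8,900.00 * 0.0444 * 9
Step: I = $8,900.00 * 0.3996
I = $3,556.44

$3,556.44


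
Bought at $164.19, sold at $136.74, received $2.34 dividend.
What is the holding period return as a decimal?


Formula: HPR = (P1 - P0 + D) / P0
Gain: $136.74 - $164.19 + $2.34 = -$25.11
HPR = -$25.11 / $164.19 = -0.1529

-0.1529


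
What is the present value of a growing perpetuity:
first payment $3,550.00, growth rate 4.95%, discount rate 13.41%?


Formula: PV = C / (r - g)
Spread: r - g = 0.1341 - 0.0495 = 0.0846
Substituting: PV = $3,550.00 / 0.0846
PV = $41,962.17

$41,962.17


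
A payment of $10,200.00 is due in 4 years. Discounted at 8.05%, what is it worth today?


Formula: PV = FV / (1 + r)^n
Substituting: PV = $10,200.00 / (1 + 0.0805)^4
Discount factor: (1.0805)^4 = 1.36301
PV = $10,200.00 / 1.36301 = $7,483.44

$7,483.44


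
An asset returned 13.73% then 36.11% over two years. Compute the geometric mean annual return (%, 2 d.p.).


Formula: Geometric mean = ((1+r1)*(1+r2))^(1/2) - 1
Product: (1 + 0.1373) * (1 + 0.3611) = 1.1373 * 1.3611 = 1.547979
Square root: 1.547979^0.5 = 1.244178
Geometric mean = 1.244178 - 1 = 0.244178
As percentage: 24.42%

24.42%


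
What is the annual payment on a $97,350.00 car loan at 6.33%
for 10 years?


Formula: PMT = PV * r / (1 - (1+r)^(-n))
Denominator: 1 - (1 + 0.0633)^(-10) = 0.458695
Numerator: $97,350.00 * 0.0633 = 6162.255
PMT = 6162.255 / 0.458695 = $13,434.31

$13,434.31


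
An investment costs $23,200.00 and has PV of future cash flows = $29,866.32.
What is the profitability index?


Formula: PI = PV(cash flows) / initial investment
Substituting: PI = $29,866.32 / $23,200.00
PI = 1.2873

1.2873


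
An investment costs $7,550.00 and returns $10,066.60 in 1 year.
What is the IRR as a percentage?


Formula: IRR = C1/C0 - 1
Substituting: IRR = $10,066.60 / $7,550.00 - 1
Ratio: 1.333325 - 1 = 0.333325
IRR = 33.3325%

33.3325%


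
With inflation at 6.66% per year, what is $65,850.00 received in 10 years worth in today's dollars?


Formula: Real value = nominal / (1 + inflation)^years
Price level: (1 + 0.0666)^10 = 1.90553
Real value = $65,850.00 / 1.90553 = $34,557.31

$34,557.31


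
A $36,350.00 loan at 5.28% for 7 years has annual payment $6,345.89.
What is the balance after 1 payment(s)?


Formula: Balance = PV*(1+r)^k - PMT*((1+r)^k - 1)/r
Growth: (1 + 0.0528)^1 = 1.0528
Accumulated factor: ((1+r)^k - 1)/r = 1.0
Balance = $36,350.00 * 1.0528 - $6,345.89 * 1.0
Balance = $31,923.39

$31,923.39


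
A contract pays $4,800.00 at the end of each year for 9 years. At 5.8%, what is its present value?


Formula: PV = PMT * (1 - (1+r)^(-n)) / r
Discount factor: (1 + 0.058)^(-9) = 0.602045
Bracket: 1 - 0.602045 = 0.397955
PV = $4,800.00 * 0.397955 / 0.058 = $32,934.20

$32,934.20


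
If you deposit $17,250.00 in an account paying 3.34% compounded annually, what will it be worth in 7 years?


Formula: FV = P * (1 + r)^n
Substituting: FV = $17,250.00 * (1 + 0.0334)^7
Growth factor: (1.0334)^7 = 1.258575
FV = $17,250.00 * 1.258575 = $21,710.42

$21,710.42


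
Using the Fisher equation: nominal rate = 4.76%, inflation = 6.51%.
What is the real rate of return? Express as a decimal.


Formula: (1 + r_real) = (1 + r_nom) / (1 + inflation)
Substituting: (1 + r_real) = 1.0476 / 1.0651
(1 + r_real) = 0.98357
r_real = 0.98357 - 1 = -0.01643

-0.01643


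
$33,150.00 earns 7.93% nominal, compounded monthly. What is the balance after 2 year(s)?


Formula: FV = P * (1 + r/m)^(m*t)
Period rate: r/m = 0.0793 / 12 = 0.006608
Total periods: m*t = 12 * 2 = 24
Growth factor: (1 + 0.006608)^24 = 1.171258
FV = $33,150.00 * 1.171258 = $38,827.20

$38,827.20


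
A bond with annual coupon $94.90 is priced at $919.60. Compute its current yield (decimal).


Formula: Current yield = annual coupon / price
Substituting: CY = $94.90 / $919.60
CY = 0.103197

0.103197


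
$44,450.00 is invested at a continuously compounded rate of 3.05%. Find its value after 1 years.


Formula: FV = P * e^(r*t)
Exponent: r*t = 0.0305 * 1 = 0.0305
e^(0.0305) = 1.03097
FV = $44,450.00 * 1.03097 = $45,826.61

$45,826.61


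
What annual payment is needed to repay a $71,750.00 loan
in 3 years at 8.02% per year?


Formula: PMT = PV * r / (1 - (1+r)^(-n))
Denominator: 1 - (1 + 0.0802)^(-3) = 0.206609
Numerator: $71,750.00 * 0.0802 = 5754.35
PMT = 5754.35 / 0.206609 = $27,851.45

$27,851.45


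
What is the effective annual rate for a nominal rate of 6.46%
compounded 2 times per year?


Formula: EAR = (1 + r/m)^m - 1
Period rate: r/m = 0.0646 / 2 = 0.0323
Compounding: (1 + 0.0323)^2 = 1.065643
EAR = 1.065643 - 1 = 0.065643

0.065643


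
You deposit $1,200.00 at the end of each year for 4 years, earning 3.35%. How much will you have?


Formula: FV = PMT * ((1+r)^n - 1) / r
Growth factor: (1 + 0.0335)^4 = 1.140885
Numerator: 1.140885 - 1 = 0.140885
FV = $1,200.00 * 0.140885 / 0.0335 = $5,046.63

$5,046.63


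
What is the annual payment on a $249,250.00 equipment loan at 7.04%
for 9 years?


Formula: PMT = PV * r / (1 - (1+r)^(-n))
Denominator: 1 - (1 + 0.0704)^(-9) = 0.457893
Numerator: $249,250.00 * 0.0704 = 17547.2
PMT = 17547.2 / 0.457893 = $38,321.63

$38,321.63


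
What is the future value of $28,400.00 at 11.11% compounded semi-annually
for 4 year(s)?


Formula: FV = P * (1 + r/m)^(m*t)
Period rate: r/m = 0.1111 / 2 = 0.05555
Total periods: m*t = 2 * 4 = 8
Growth factor: (1 + 0.05555)^8 = 1.541099
FV = $28,400.00 * 1.541099 = $43,767.21

$43,767.21


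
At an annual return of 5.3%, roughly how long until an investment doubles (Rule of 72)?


Formula: Years ≈ 72 / r
Substituting: Years ≈ 72 / 5.3
Years ≈ 13.6

13.6 years


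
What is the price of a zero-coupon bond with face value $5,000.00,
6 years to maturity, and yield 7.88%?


Formula: Price = FV / (1 + r)^n
Substituting: Price = $5,000.00 / (1 + 0.0788)^6
Discount factor: (1.0788)^6 = 1.576325
Price = $5,000.00 / 1.576325 = $3,171.94

$3,171.94


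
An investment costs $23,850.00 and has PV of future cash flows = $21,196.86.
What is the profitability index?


Formula: PI = PV(cash flows) / initial investment
Substituting: PI = $21,196.86 / $23,850.00
PI = 0.8888

0.8888


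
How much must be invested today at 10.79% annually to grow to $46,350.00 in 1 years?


Formula: PV = FV / (1 + r)^n
Substituting: PV = $46,350.00 / (1 + 0.1079)^1
Discount factor: (1.1079)^1 = 1.1079
PV = $46,350.00 / 1.1079 = $41,835.91

$41,835.91


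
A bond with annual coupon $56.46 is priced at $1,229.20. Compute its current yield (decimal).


Formula: Current yield = annual coupon / price
Substituting: CY = $56.46 / $1,229.20
CY = 0.045932

0.045932


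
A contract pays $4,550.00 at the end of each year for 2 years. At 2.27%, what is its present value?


Formula: PV = PMT * (1 - (1+r)^(-n)) / r
Discount factor: (1 + 0.0227)^(-2) = 0.9561
Bracket: 1 - 0.9561 = 0.0439
PV = $4,550.00 * 0.0439 / 0.0227 = $8,799.26

$8,799.26


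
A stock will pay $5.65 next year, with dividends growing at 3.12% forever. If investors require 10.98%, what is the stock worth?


Formula: P = D1 / (r - g)
Spread: r - g = 0.1098 - 0.0312 = 0.0786
Substituting: P = $5.65 / 0.0786
P = $71.88

$71.88


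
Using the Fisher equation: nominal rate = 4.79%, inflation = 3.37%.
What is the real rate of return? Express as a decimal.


Formula: (1 + r_real) = (1 + r_nom) / (1 + inflation)
Substituting: (1 + r_real) = 1.0479 / 1.0337
(1 + r_real) = 1.013737
r_real = 1.013737 - 1 = 0.013737

0.013737


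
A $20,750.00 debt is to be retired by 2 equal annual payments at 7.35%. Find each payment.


Formula: PMT = PV * r / (1 - (1+r)^(-n))
Denominator: 1 - (1 + 0.0735)^(-2) = 0.132247
Numerator: $20,750.00 * 0.0735 = 1525.125
PMT = 1525.125 / 0.132247 = $11,532.36

$11,532.36


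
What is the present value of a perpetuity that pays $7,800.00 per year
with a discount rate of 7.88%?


Formula: PV = C / r
Substituting: PV = $7,800.00 / 0.0788
PV = $98,984.77

$98,984.77


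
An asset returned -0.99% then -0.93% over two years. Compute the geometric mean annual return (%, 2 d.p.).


Formula: Geometric mean = ((1+r1)*(1+r2))^(1/2) - 1
Product: (1 + -0.0099) * (1 + -0.0093) = 0.9901 * 0.9907 = 0.980892
Square root: 0.980892^0.5 = 0.9904
Geometric mean = 0.9904 - 1 = -0.0096
As percentage: -0.96%

-0.96%


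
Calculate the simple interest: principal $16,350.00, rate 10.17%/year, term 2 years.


Formula: I = P * r * t
Substituting: I = $16,350.00 * 0.1017 * 2
Step: I = $16,350.00 * 0.2034
I = $3,325.59

$3,325.59


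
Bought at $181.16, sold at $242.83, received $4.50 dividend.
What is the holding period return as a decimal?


Formula: HPR = (P1 - P0 + D) / P0
Gain: $242.83 - $181.16 + $4.50 = $66.17
HPR = $66.17 / $181.16 = 0.3653

0.3653


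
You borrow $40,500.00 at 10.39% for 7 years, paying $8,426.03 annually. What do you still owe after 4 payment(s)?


Formula: Balance = PV*(1+r)^k - PMT*((1+r)^k - 1)/r
Growth: (1 + 0.1039)^4 = 1.484974
Accumulated factor: ((1+r)^k - 1)/r = 4.667702
Balance = $40,500.00 * 1.484974 - $8,426.03 * 4.667702
Balance = $20,811.26

$20,811.26


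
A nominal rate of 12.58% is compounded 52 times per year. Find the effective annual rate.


Formula: EAR = (1 + r/m)^m - 1
Period rate: r/m = 0.1258 / 52 = 0.002419
Compounding: (1 + 0.002419)^52 = 1.133883
EAR = 1.133883 - 1 = 0.133883

0.133883


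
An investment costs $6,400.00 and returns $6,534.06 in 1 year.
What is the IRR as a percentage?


Formula: IRR = C1/C0 - 1
Substituting: IRR = $6,534.06 / $6,400.00 - 1
Ratio: 1.020947 - 1 = 0.020947
IRR = 2.0947%

2.0947%


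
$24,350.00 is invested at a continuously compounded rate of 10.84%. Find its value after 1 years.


Formula: FV = P * e^(r*t)
Exponent: r*t = 0.1084 * 1 = 0.1084
e^(0.1084) = 1.114493
FV = $24,350.00 * 1.114493 = $27,137.92

$27,137.92


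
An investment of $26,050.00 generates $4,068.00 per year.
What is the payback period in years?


Formula: Payback = investment / annual cash flow
Substituting: Payback = $26,050.00 / $4,068.00
Payback = 6.4036 years

6.4036 years


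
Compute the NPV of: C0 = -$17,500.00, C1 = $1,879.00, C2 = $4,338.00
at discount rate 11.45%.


Formula: NPV = C0 + C1/(1+r) + C2/(1+r)^2
Discount C1: $1,879.00 / (1 + 0.1145) = $1,685.96
Discount C2: $4,338.00 / (1 + 0.1145)^2 = $3,492.44
NPV = -$17,500.00 + $1,685.96 + $3,492.44 = -$12,321.60

-$12,321.60


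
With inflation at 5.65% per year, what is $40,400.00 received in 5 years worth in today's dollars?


Formula: Real value = nominal / (1 + inflation)^years
Price level: (1 + 0.0565)^5 = 1.316278
Real value = $40,400.00 / 1.316278 = $30,692.61

$30,692.61


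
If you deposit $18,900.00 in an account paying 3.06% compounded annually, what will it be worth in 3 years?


Formula: FV = P * (1 + r)^n
Substituting: FV = $18,900.00 * (1 + 0.0306)^3
Growth factor: (1.0306)^3 = 1.094638
FV = $18,900.00 * 1.094638 = $20,688.65

$20,688.65


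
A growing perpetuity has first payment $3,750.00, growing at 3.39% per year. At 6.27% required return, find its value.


Formula: PV = C / (r - g)
Spread: r - g = 0.0627 - 0.0339 = 0.0288
Substituting: PV = $3,750.00 / 0.0288
PV = $130,208.33

$130,208.33


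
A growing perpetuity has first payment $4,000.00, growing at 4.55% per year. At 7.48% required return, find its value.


Formula: PV = C / (r - g)
Spread: r - g = 0.0748 - 0.0455 = 0.0293
Substituting: PV = $4,000.00 / 0.0293
PV = $136,518.77

$136,518.77


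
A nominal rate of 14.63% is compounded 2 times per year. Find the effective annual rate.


Formula: EAR = (1 + r/m)^m - 1
Period rate: r/m = 0.1463 / 2 = 0.07315
Compounding: (1 + 0.07315)^2 = 1.151651
EAR = 1.151651 - 1 = 0.151651

0.151651


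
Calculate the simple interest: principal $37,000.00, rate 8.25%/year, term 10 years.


Formula: I = P * r * t
Substituting: I = $37,000.00 * 0.0825 * 10
Step: I = $37,000.00 * 0.825
I = $30,525.00

$30,525.00


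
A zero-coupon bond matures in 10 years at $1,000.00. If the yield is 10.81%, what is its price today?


Formula: Price = FV / (1 + r)^n
Substituting: Price = $1,000.00 / (1 + 0.1081)^10
Discount factor: (1.1081)^10 = 2.791191
Price = $1,000.00 / 2.791191 = $358.27

$358.27


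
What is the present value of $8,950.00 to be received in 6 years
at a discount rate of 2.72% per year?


Formula: PV = FV / (1 + r)^n
Substituting: PV = $8,950.00 / (1 + 0.0272)^6
Discount factor: (1.0272)^6 = 1.174708
PV = $8,950.00 / 1.174708 = $7,618.91

$7,618.91


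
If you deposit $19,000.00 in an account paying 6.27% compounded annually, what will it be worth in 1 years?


Formula: FV = P * (1 + r)^n
Substituting: FV = $19,000.00 * (1 + 0.0627)^1
Growth factor: (1.0627)^1 = 1.0627
FV = $19,000.00 * 1.0627 = $20,191.30

$20,191.30


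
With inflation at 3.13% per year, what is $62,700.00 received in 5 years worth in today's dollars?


Formula: Real value = nominal / (1 + inflation)^years
Price level: (1 + 0.0313)^5 = 1.166608
Real value = $62,700.00 / 1.166608 = $53,745.54

$53,745.54


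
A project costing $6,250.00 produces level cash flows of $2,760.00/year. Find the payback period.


Formula: Payback = investment / annual cash flow
Substituting: Payback = $6,250.00 / $2,760.00
Payback = 2.2645 years

2.2645 years


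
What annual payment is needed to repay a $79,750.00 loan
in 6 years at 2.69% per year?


Formula: PMT = PV * r / (1 - (1+r)^(-n))
Denominator: 1 - (1 + 0.0269)^(-6) = 0.147232
Numerator: $79,750.00 * 0.0269 = 2145.275
PMT = 2145.275 / 0.147232 = $14,570.75

$14,570.75


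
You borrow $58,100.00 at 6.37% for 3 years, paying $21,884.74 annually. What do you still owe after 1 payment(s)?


Formula: Balance = PV*(1+r)^k - PMT*((1+r)^k - 1)/r
Growth: (1 + 0.0637)^1 = 1.0637
Accumulated factor: ((1+r)^k - 1)/r = 1.0
Balance = $58,100.00 * 1.0637 - $21,884.74 * 1.0
Balance = $39,916.23

$39,916.23


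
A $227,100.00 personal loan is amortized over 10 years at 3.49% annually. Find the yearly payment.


Formula: PMT = PV * r / (1 - (1+r)^(-n))
Denominator: 1 - (1 + 0.0349)^(-10) = 0.290396
Numerator: $227,100.00 * 0.0349 = 7925.79
PMT = 7925.79 / 0.290396 = $27,293.05

$27,293.05


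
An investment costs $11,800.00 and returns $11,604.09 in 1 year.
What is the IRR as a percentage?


Formula: IRR = C1/C0 - 1
Substituting: IRR = $11,604.09 / $11,800.00 - 1
Ratio: 0.983397 - 1 = -0.016603
IRR = -1.6603%

-1.6603%


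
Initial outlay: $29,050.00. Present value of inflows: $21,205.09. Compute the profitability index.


Formula: PI = PV(cash flows) / initial investment
Substituting: PI = $21,205.09 / $29,050.00
PI = 0.73

0.73


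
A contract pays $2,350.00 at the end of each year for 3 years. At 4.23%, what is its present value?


Formula: PV = PMT * (1 - (1+r)^(-n)) / r
Discount factor: (1 + 0.0423)^(-3) = 0.883124
Bracket: 1 - 0.883124 = 0.116876
PV = $2,350.00 * 0.116876 / 0.0423 = $6,493.10

$6,493.10


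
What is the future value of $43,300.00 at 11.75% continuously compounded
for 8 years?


Formula: FV = P * e^(r*t)
Exponent: r*t = 0.1175 * 8 = 0.94
e^(0.94) = 2.559981
FV = $43,300.00 * 2.559981 = $110,847.20

$110,847.20


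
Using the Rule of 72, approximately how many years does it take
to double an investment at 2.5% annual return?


Formula: Years ≈ 72 / r
Substituting: Years ≈ 72 / 2.5
Years ≈ 28.8

28.8 years


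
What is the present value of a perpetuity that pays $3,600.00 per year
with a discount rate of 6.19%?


Formula: PV = C / r
Substituting: PV = $3,600.00 / 0.0619
PV = $58,158.32

$58,158.32


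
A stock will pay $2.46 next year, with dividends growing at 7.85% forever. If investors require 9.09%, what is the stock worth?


Formula: P = D1 / (r - g)
Spread: r - g = 0.0909 - 0.0785 = 0.0124
Substituting: P = $2.46 / 0.0124
P = $198.39

$198.39


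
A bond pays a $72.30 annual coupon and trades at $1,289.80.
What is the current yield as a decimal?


Formula: Current yield = annual coupon / price
Substituting: CY = $72.30 / $1,289.80
CY = 0.056055

0.056055


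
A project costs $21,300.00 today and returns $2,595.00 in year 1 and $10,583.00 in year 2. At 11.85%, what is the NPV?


Formula: NPV = C0 + C1/(1+r) + C2/(1+r)^2
Discount C1: $2,595.00 / (1 + 0.1185) = $2,320.07
Discount C2: $10,583.00 / (1 + 0.1185)^2 = $8,459.35
NPV = -$21,300.00 + $2,320.07 + $8,459.35 = -$10,520.58

-$10,520.58


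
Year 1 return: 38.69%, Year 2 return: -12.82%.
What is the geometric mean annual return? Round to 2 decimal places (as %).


Formula: Geometric mean = ((1+r1)*(1+r2))^(1/2) - 1
Product: (1 + 0.3869) * (1 + -0.1282) = 1.3869 * 0.8718 = 1.209099
Square root: 1.209099^0.5 = 1.099591
Geometric mean = 1.099591 - 1 = 0.099591
As percentage: 9.96%

9.96%


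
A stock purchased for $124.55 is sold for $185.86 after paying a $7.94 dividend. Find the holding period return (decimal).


Formula: HPR = (P1 - P0 + D) / P0
Gain: $185.86 - $124.55 + $7.94 = $69.25
HPR = $69.25 / $124.55 = 0.556

0.556


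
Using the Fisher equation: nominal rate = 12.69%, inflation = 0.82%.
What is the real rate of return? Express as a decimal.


Formula: (1 + r_real) = (1 + r_nom) / (1 + inflation)
Substituting: (1 + r_real) = 1.1269 / 1.0082
(1 + r_real) = 1.117735
r_real = 1.117735 - 1 = 0.117735

0.117735


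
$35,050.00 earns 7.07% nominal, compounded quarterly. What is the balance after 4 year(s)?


Formula: FV = P * (1 + r/m)^(m*t)
Period rate: r/m = 0.0707 / 4 = 0.017675
Total periods: m*t = 4 * 4 = 16
Growth factor: (1 + 0.017675)^16 = 1.323566
FV = $35,050.00 * 1.323566 = $46,391.00

$46,391.00


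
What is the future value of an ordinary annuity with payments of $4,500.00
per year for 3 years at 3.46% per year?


Formula: FV = PMT * ((1+r)^n - 1) / r
Growth factor: (1 + 0.0346)^3 = 1.107433
Numerator: 1.107433 - 1 = 0.107433
FV = $4,500.00 * 0.107433 / 0.0346 = $13,972.49

$13,972.49


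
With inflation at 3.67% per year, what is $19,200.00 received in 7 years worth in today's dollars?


Formula: Real value = nominal / (1 + inflation)^years
Price level: (1 + 0.0367)^7 = 1.28698
Real value = $19,200.00 / 1.28698 = $14,918.65

$14,918.65


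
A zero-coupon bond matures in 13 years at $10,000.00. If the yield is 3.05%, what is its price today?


Formula: Price = FV / (1 + r)^n
Substituting: Price = $10,000.00 / (1 + 0.0305)^13
Discount factor: (1.0305)^13 = 1.477828
Price = $10,000.00 / 1.477828 = $6,766.69

$6,766.69


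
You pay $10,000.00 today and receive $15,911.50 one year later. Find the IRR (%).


Formula: IRR = C1/C0 - 1
Substituting: IRR = $15,911.50 / $10,000.00 - 1
Ratio: 1.59115 - 1 = 0.59115
IRR = 59.115%

59.115%


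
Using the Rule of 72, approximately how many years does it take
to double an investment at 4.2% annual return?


Formula: Years ≈ 72 / r
Substituting: Years ≈ 72 / 4.2
Years ≈ 17.1

17.1 years


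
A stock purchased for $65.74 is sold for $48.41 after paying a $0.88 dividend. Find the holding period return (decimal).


Formula: HPR = (P1 - P0 + D) / P0
Gain: $48.41 - $65.74 + $0.88 = -$16.45
HPR = -$16.45 / $65.74 = -0.2502

-0.2502


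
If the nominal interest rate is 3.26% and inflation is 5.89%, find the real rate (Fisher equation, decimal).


Formula: (1 + r_real) = (1 + r_nom) / (1 + inflation)
Substituting: (1 + r_real) = 1.0326 / 1.0589
(1 + r_real) = 0.975163
r_real = 0.975163 - 1 = -0.024837

-0.024837


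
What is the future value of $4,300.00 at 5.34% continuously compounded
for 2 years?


Formula: FV = P * e^(r*t)
Exponent: r*t = 0.0534 * 2 = 0.1068
e^(0.1068) = 1.112712
FV = $4,300.00 * 1.112712 = $4,784.66

$4,784.66


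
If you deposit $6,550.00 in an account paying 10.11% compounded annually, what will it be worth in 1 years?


Formula: FV = P * (1 + r)^n
Substituting: FV = $6,550.00 * (1 + 0.1011)^1
Growth factor: (1.1011)^1 = 1.1011
FV = $6,550.00 * 1.1011 = $7,212.21

$7,212.21


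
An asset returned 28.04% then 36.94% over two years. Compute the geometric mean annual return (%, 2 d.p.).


Formula: Geometric mean = ((1+r1)*(1+r2))^(1/2) - 1
Product: (1 + 0.2804) * (1 + 0.3694) = 1.2804 * 1.3694 = 1.75338
Square root: 1.75338^0.5 = 1.324152
Geometric mean = 1.324152 - 1 = 0.324152
As percentage: 32.42%

32.42%


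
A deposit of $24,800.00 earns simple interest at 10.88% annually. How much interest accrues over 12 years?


Formula: I = P * r * t
Substituting: I = $24,800.00 * 0.1088 * 12
Step: I = $24,800.00 * 1.3056
I = $32,378.88

$32,378.88


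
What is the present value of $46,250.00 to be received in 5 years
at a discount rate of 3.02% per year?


Formula: PV = FV / (1 + r)^n
Substituting: PV = $46,250.00 / (1 + 0.0302)^5
Discount factor: (1.0302)^5 = 1.1604
PV = $46,250.00 / 1.1604 = $39,856.95

$39,856.95


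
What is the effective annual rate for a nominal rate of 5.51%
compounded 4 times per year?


Formula: EAR = (1 + r/m)^m - 1
Period rate: r/m = 0.0551 / 4 = 0.013775
Compounding: (1 + 0.013775)^4 = 1.056249
EAR = 1.056249 - 1 = 0.056249

0.056249


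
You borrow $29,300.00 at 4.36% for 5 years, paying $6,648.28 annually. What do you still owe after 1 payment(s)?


Formula: Balance = PV*(1+r)^k - PMT*((1+r)^k - 1)/r
Growth: (1 + 0.0436)^1 = 1.0436
Accumulated factor: ((1+r)^k - 1)/r = 1.0
Balance = $29,300.00 * 1.0436 - $6,648.28 * 1.0
Balance = $23,929.20

$23,929.20


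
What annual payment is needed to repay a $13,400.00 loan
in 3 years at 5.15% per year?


Formula: PMT = PV * r / (1 - (1+r)^(-n))
Denominator: 1 - (1 + 0.0515)^(-3) = 0.139854
Numerator: $13,400.00 * 0.0515 = 690.1
PMT = 690.1 / 0.139854 = $4,934.43

$4,934.43


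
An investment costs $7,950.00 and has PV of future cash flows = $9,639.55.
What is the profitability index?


Formula: PI = PV(cash flows) / initial investment
Substituting: PI = $9,639.55 / $7,950.00
PI = 1.2125

1.2125


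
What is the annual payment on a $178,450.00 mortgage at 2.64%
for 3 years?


Formula: PMT = PV * r / (1 - (1+r)^(-n))
Denominator: 1 - (1 + 0.0264)^(-3) = 0.075195
Numerator: $178,450.00 * 0.0264 = 4711.08
PMT = 4711.08 / 0.075195 = $62,651.33

$62,651.33


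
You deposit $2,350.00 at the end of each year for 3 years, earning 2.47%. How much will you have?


Formula: FV = PMT * ((1+r)^n - 1) / r
Growth factor: (1 + 0.0247)^3 = 1.075945
Numerator: 1.075945 - 1 = 0.075945
FV = $2,350.00 * 0.075945 / 0.0247 = $7,225.57

$7,225.57


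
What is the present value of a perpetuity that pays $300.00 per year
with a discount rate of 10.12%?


Formula: PV = C / r
Substituting: PV = $300.00 / 0.1012
PV = $2,964.43

$2,964.43


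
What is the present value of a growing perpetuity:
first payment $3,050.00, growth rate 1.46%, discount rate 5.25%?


Formula: PV = C / (r - g)
Spread: r - g = 0.0525 - 0.0146 = 0.0379
Substituting: PV = $3,050.00 / 0.0379
PV = $80,474.93

$80,474.93


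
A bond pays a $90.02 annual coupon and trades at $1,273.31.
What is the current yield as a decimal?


Formula: Current yield = annual coupon / price
Substituting: CY = $90.02 / $1,273.31
CY = 0.070698

0.070698


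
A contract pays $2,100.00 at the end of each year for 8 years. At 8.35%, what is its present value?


Formula: PV = PMT * (1 - (1+r)^(-n)) / r
Discount factor: (1 + 0.0835)^(-8) = 0.526464
Bracket: 1 - 0.526464 = 0.473536
PV = $2,100.00 * 0.473536 / 0.0835 = $11,909.29

$11,909.29


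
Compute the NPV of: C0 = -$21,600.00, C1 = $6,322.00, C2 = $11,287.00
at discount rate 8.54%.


Formula: NPV = C0 + C1/(1+r) + C2/(1+r)^2
Discount C1: $6,322.00 / (1 + 0.0854) = $5,824.58
Discount C2: $11,287.00 / (1 + 0.0854)^2 = $9,580.74
NPV = -$21,600.00 + $5,824.58 + $9,580.74 = -$6,194.68

-$6,194.68


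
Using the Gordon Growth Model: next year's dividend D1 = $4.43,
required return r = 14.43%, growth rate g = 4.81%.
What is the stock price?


Formula: P = D1 / (r - g)
Spread: r - g = 0.1443 - 0.0481 = 0.0962
Substituting: P = $4.43 / 0.0962
P = $46.05

$46.05


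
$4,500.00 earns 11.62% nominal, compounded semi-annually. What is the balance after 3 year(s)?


Formula: FV = P * (1 + r/m)^(m*t)
Period rate: r/m = 0.1162 / 2 = 0.0581
Total periods: m*t = 2 * 3 = 6
Growth factor: (1 + 0.0581)^6 = 1.403332
FV = $4,500.00 * 1.403332 = $6,314.99

$6,314.99


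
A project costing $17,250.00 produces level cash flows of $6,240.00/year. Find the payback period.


Formula: Payback = investment / annual cash flow
Substituting: Payback = $17,250.00 / $6,240.00
Payback = 2.7644 years

2.7644 years


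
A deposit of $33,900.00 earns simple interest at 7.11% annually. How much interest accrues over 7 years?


Formula: I = P * r * t
Substituting: I = $33,900.00 * 0.0711 * 7
Step: I = $33,900.00 * 0.4977
I = $16,872.03

$16,872.03


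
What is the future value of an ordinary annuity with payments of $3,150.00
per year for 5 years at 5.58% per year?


Formula: FV = PMT * ((1+r)^n - 1) / r
Growth factor: (1 + 0.0558)^5 = 1.311923
Numerator: 1.311923 - 1 = 0.311923
FV = $3,150.00 * 0.311923 / 0.0558 = $17,608.55

$17,608.55


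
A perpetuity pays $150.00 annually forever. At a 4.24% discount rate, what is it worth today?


Formula: PV = C / r
Substituting: PV = $150.00 / 0.0424
PV = $3,537.74

$3,537.74


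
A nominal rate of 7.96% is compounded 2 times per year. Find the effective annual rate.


Formula: EAR = (1 + r/m)^m - 1
Period rate: r/m = 0.0796 / 2 = 0.0398
Compounding: (1 + 0.0398)^2 = 1.081184
EAR = 1.081184 - 1 = 0.081184

0.081184


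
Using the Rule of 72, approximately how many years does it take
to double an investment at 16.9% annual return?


Formula: Years ≈ 72 / r
Substituting: Years ≈ 72 / 16.9
Years ≈ 4.3

4.3 years


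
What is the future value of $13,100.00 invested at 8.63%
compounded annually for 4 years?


Formula: FV = P * (1 + r)^n
Substituting: FV = $13,100.00 * (1 + 0.0863)^4
Growth factor: (1.0863)^4 = 1.392513
FV = $13,100.00 * 1.392513 = $18,241.91

$18,241.91


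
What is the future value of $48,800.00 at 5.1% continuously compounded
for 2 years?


Formula: FV = P * e^(r*t)
Exponent: r*t = 0.051 * 2 = 0.102
e^(0.102) = 1.107383
FV = $48,800.00 * 1.107383 = $54,040.31

$54,040.31


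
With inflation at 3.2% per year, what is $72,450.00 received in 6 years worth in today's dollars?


Formula: Real value = nominal / (1 + inflation)^years
Price level: (1 + 0.032)^6 = 1.208031
Real value = $72,450.00 / 1.208031 = $59,973.61

$59,973.61


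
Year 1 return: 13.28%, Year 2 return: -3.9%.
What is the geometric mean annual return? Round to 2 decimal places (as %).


Formula: Geometric mean = ((1+r1)*(1+r2))^(1/2) - 1
Product: (1 + 0.1328) * (1 + -0.039) = 1.1328 * 0.961 = 1.088621
Square root: 1.088621^0.5 = 1.04337
Geometric mean = 1.04337 - 1 = 0.04337
As percentage: 4.34%

4.34%


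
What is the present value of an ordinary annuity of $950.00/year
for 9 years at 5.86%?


Formula: PV = PMT * (1 - (1+r)^(-n)) / r
Discount factor: (1 + 0.0586)^(-9) = 0.598981
Bracket: 1 - 0.598981 = 0.401019
PV = $950.00 * 0.401019 / 0.0586 = $6,501.16

$6,501.16


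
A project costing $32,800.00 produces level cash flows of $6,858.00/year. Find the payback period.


Formula: Payback = investment / annual cash flow
Substituting: Payback = $32,800.00 / $6,858.00
Payback = 4.7827 years

4.7827 years


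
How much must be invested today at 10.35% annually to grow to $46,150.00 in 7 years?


Formula: PV = FV / (1 + r)^n
Substituting: PV = $46,150.00 / (1 + 0.1035)^7
Discount factor: (1.1035)^7 = 1.992537
PV = $46,150.00 / 1.992537 = $23,161.43

$23,161.43


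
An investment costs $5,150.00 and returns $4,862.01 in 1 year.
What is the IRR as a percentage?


Formula: IRR = C1/C0 - 1
Substituting: IRR = $4,862.01 / $5,150.00 - 1
Ratio: 0.94408 - 1 = -0.05592
IRR = -5.592%

-5.592%


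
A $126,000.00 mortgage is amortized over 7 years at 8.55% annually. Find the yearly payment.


Formula: PMT = PV * r / (1 - (1+r)^(-n))
Denominator: 1 - (1 + 0.0855)^(-7) = 0.436893
Numerator: $126,000.00 * 0.0855 = 10773.0
PMT = 10773.0 / 0.436893 = $24,658.23

$24,658.23


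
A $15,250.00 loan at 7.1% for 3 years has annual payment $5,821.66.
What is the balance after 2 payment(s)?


Formula: Balance = PV*(1+r)^k - PMT*((1+r)^k - 1)/r
Growth: (1 + 0.071)^2 = 1.147041
Accumulated factor: ((1+r)^k - 1)/r = 2.071
Balance = $15,250.00 * 1.147041 - $5,821.66 * 2.071
Balance = $5,435.72

$5,435.72


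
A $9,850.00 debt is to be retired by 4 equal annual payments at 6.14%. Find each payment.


Formula: PMT = PV * r / (1 - (1+r)^(-n))
Denominator: 1 - (1 + 0.0614)^(-4) = 0.212077
Numerator: $9,850.00 * 0.0614 = 604.79
PMT = 604.79 / 0.212077 = $2,851.74

$2,851.74


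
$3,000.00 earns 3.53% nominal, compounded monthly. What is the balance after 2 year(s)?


Formula: FV = P * (1 + r/m)^(m*t)
Period rate: r/m = 0.0353 / 12 = 0.002942
Total periods: m*t = 12 * 2 = 24
Growth factor: (1 + 0.002942)^24 = 1.073041
FV = $3,000.00 * 1.073041 = $3,219.12

$3,219.12


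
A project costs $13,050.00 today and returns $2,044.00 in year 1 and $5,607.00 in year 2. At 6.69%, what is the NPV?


Formula: NPV = C0 + C1/(1+r) + C2/(1+r)^2
Discount C1: $2,044.00 / (1 + 0.0669) = $1,915.83
Discount C2: $5,607.00 / (1 + 0.0669)^2 = $4,925.87
NPV = -$13,050.00 + $1,915.83 + $4,925.87 = -$6,208.30

-$6,208.30


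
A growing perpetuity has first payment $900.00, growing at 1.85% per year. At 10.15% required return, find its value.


Formula: PV = C / (r - g)
Spread: r - g = 0.1015 - 0.0185 = 0.083
Substituting: PV = $900.00 / 0.083
PV = $10,843.37

$10,843.37


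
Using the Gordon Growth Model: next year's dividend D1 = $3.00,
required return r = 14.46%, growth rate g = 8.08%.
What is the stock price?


Formula: P = D1 / (r - g)
Spread: r - g = 0.1446 - 0.0808 = 0.0638
Substituting: P = $3.00 / 0.0638
P = $47.02

$47.02


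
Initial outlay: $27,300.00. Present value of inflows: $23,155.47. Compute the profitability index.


Formula: PI = PV(cash flows) / initial investment
Substituting: PI = $23,155.47 / $27,300.00
PI = 0.8482

0.8482


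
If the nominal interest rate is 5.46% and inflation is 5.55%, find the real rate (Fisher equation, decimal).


Formula: (1 + r_real) = (1 + r_nom) / (1 + inflation)
Substituting: (1 + r_real) = 1.0546 / 1.0555
(1 + r_real) = 0.999147
r_real = 0.999147 - 1 = -0.000853

-0.000853


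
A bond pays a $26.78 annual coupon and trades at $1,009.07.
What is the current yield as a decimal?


Formula: Current yield = annual coupon / price
Substituting: CY = $26.78 / $1,009.07
CY = 0.026539

0.026539


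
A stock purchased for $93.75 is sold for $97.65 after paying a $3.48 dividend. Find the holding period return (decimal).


Formula: HPR = (P1 - P0 + D) / P0
Gain: $97.65 - $93.75 + $3.48 = $7.38
HPR = $7.38 / $93.75 = 0.0787

0.0787


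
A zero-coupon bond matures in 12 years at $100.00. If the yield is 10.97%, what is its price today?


Formula: Price = FV / (1 + r)^n
Substituting: Price = $100.00 / (1 + 0.1097)^12
Discount factor: (1.1097)^12 = 3.487121
Price = $100.00 / 3.487121 = $28.68

$28.68


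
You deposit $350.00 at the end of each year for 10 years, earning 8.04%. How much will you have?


Formula: FV = PMT * ((1+r)^n - 1) / r
Growth factor: (1 + 0.0804)^10 = 2.166934
Numerator: 2.166934 - 1 = 1.166934
FV = $350.00 * 1.166934 / 0.0804 = $5,079.94

$5,079.94
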